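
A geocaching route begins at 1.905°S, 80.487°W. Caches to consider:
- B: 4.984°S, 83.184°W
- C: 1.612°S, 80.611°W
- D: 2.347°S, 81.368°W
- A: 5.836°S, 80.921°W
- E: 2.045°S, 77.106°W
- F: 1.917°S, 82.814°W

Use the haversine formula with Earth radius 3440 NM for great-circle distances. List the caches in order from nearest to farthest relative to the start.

Computing each great-circle distance from 1.905°S, 80.487°W:
C 1.612°S, 80.611°W: 19.1 NM
D 2.347°S, 81.368°W: 59.1 NM
F 1.917°S, 82.814°W: 139.6 NM
E 2.045°S, 77.106°W: 203.0 NM
A 5.836°S, 80.921°W: 237.4 NM
B 4.984°S, 83.184°W: 245.5 NM

C, D, F, E, A, B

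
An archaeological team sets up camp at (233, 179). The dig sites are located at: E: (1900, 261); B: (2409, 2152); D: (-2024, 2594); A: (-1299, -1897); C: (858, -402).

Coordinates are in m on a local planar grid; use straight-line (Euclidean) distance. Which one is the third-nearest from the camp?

A

Distance to each, sorted:
C: 853.3 m
E: 1669.0 m
A: 2580.1 m
B: 2937.3 m
D: 3305.5 m
The third-nearest is A at 2580.1 m.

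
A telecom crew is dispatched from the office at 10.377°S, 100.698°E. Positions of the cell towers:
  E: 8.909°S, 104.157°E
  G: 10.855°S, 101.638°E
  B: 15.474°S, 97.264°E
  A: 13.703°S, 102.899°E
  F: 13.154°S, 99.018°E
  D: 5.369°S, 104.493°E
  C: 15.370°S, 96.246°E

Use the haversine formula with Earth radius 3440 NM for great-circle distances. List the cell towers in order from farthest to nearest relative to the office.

C, D, B, A, E, F, G

Distance from the office at 10.377°S, 100.698°E to each:
C 15.370°S, 96.246°E: 397.1 NM
D 5.369°S, 104.493°E: 375.9 NM
B 15.474°S, 97.264°E: 366.1 NM
A 13.703°S, 102.899°E: 237.9 NM
E 8.909°S, 104.157°E: 222.9 NM
F 13.154°S, 99.018°E: 193.8 NM
G 10.855°S, 101.638°E: 62.5 NM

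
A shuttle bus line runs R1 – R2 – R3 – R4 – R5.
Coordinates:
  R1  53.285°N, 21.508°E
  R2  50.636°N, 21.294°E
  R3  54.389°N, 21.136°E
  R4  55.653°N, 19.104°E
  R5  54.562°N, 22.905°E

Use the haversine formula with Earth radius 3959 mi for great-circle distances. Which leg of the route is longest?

Leg distances:
R1→R2: 183.3 mi
R2→R3: 259.4 mi
R3→R4: 118.8 mi
R4→R5: 168.1 mi
The longest leg is R2–R3 at 259.4 mi.

R2–R3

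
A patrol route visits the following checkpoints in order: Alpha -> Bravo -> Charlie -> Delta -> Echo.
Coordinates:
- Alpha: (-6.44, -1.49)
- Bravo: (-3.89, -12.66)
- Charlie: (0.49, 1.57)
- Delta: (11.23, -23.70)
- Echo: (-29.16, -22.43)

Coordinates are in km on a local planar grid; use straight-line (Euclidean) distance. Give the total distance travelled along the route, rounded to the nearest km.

Leg distances:
Alpha→Bravo: 11.5 km  (cumulative 11.5 km)
Bravo→Charlie: 14.9 km  (cumulative 26.3 km)
Charlie→Delta: 27.5 km  (cumulative 53.8 km)
Delta→Echo: 40.4 km  (cumulative 94.2 km)
Total route length ≈ 94 km.

94 km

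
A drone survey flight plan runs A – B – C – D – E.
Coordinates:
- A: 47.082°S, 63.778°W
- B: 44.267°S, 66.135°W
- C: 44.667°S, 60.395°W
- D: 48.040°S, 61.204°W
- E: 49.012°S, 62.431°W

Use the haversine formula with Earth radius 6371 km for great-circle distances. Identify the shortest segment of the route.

D–E

Leg distances:
A→B: 362.6 km
B→C: 457.6 km
C→D: 380.2 km
D→E: 140.9 km
The shortest leg is D–E at 140.9 km.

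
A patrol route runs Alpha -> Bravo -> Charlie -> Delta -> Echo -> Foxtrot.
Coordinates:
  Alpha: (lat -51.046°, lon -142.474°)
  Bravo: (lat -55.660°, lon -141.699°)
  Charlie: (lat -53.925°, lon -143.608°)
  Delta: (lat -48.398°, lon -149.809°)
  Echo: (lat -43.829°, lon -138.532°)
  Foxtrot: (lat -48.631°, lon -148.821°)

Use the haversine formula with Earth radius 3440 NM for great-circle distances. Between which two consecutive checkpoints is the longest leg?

Delta–Echo

Leg distances:
Alpha→Bravo: 278.4 NM
Bravo→Charlie: 123.3 NM
Charlie→Delta: 405.4 NM
Delta→Echo: 542.9 NM
Echo→Foxtrot: 514.8 NM
The longest leg is Delta–Echo at 542.9 NM.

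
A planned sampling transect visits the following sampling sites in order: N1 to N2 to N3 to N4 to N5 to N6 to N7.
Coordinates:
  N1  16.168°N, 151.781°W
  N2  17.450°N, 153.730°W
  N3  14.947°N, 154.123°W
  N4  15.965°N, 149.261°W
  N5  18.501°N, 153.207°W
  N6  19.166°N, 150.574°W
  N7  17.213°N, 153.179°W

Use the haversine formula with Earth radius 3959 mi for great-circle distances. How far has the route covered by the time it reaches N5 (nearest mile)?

977 mi

Leg distances:
N1→N2: 156.4 mi  (cumulative 156.4 mi)
N2→N3: 174.9 mi  (cumulative 331.3 mi)
N3→N4: 331.3 mi  (cumulative 662.7 mi)
N4→N5: 313.9 mi  (cumulative 976.5 mi)
Cumulative distance at N5 ≈ 977 mi.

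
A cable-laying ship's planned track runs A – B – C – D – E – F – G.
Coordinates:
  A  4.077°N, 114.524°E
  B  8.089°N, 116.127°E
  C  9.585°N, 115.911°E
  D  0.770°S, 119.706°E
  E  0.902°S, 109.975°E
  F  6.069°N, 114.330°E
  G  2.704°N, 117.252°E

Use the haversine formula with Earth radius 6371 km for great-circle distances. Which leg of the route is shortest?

Leg distances:
A→B: 480.0 km
B→C: 168.0 km
C→D: 1225.7 km
D→E: 1082.0 km
E→F: 913.6 km
F→G: 494.9 km
The shortest leg is B–C at 168.0 km.

B–C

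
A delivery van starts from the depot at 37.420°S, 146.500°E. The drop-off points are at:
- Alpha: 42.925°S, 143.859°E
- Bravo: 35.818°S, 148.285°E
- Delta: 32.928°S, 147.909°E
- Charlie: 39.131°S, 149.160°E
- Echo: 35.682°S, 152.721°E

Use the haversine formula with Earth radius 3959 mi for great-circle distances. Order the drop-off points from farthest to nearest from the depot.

Computing each great-circle distance from 37.420°S, 146.500°E:
Alpha 42.925°S, 143.859°E: 405.1 mi
Echo 35.682°S, 152.721°E: 365.5 mi
Delta 32.928°S, 147.909°E: 320.4 mi
Charlie 39.131°S, 149.160°E: 186.5 mi
Bravo 35.818°S, 148.285°E: 148.5 mi

Alpha, Echo, Delta, Charlie, Bravo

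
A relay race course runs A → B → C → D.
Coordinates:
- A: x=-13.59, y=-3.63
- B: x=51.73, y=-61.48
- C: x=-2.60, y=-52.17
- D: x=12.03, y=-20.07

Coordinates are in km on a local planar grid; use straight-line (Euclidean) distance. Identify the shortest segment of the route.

C–D

Leg distances:
A→B: 87.3 km
B→C: 55.1 km
C→D: 35.3 km
The shortest leg is C–D at 35.3 km.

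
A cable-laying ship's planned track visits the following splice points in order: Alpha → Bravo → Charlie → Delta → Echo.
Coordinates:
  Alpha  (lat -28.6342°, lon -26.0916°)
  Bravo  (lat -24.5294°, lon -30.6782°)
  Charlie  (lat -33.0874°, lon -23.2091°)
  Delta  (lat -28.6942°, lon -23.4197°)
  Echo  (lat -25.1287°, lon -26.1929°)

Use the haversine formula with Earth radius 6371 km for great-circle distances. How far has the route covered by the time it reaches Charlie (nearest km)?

Leg distances:
Alpha→Bravo: 645.1 km  (cumulative 645.1 km)
Bravo→Charlie: 1197.1 km  (cumulative 1842.2 km)
Cumulative distance at Charlie ≈ 1842 km.

1842 km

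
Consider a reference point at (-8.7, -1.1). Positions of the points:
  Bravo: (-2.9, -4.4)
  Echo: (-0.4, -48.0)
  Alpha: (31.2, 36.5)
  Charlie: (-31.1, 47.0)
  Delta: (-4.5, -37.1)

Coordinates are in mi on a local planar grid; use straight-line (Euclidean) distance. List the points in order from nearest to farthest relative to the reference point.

Distance from the reference point at (-8.7, -1.1) to each:
Bravo (-2.9, -4.4): 6.7 mi
Delta (-4.5, -37.1): 36.2 mi
Echo (-0.4, -48.0): 47.6 mi
Charlie (-31.1, 47.0): 53.1 mi
Alpha (31.2, 36.5): 54.8 mi

Bravo, Delta, Echo, Charlie, Alpha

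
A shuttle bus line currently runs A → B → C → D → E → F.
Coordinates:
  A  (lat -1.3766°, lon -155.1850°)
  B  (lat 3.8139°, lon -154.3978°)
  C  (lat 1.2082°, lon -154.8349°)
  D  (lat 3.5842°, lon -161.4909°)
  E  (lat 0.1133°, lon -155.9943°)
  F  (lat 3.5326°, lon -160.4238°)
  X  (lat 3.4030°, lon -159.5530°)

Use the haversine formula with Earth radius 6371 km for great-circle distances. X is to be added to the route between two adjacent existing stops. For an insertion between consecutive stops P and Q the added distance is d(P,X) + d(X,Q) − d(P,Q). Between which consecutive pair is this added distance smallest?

between C and D

Added distance for inserting X between each consecutive pair:
A–B: 710.0 km
B–C: 858.3 km
C–D: 9.0 km
D–E: 32.2 km
E–F: 14.5 km
Smallest added distance is 9.0 km, inserting between C and D.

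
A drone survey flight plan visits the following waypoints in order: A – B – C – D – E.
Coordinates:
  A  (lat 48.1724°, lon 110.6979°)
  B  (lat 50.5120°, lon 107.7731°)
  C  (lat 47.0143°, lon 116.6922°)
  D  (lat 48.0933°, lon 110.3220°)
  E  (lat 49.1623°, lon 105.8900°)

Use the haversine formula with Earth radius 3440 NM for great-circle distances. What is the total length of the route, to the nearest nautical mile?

Leg distances:
A→B: 181.1 NM  (cumulative 181.1 NM)
B→C: 410.3 NM  (cumulative 591.5 NM)
C→D: 266.0 NM  (cumulative 857.5 NM)
D→E: 187.2 NM  (cumulative 1044.7 NM)
Total route length ≈ 1045 NM.

1045 NM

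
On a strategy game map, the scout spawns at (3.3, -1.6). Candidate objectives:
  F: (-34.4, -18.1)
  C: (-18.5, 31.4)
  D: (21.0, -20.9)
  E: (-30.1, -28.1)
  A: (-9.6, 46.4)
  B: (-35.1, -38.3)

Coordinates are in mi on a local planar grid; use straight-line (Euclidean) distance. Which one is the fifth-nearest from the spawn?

A

Distance to each, sorted:
D: 26.2 mi
C: 39.6 mi
F: 41.2 mi
E: 42.6 mi
A: 49.7 mi
B: 53.1 mi
The fifth-nearest is A at 49.7 mi.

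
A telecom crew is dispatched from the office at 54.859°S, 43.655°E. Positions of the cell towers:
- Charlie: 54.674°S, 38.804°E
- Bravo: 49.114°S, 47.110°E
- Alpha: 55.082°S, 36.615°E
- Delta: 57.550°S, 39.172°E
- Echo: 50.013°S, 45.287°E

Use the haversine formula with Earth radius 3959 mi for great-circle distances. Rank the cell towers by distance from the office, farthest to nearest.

Distances from the office:
Bravo 49.114°S, 47.110°E: 423.2 mi
Echo 50.013°S, 45.287°E: 341.8 mi
Alpha 55.082°S, 36.615°E: 279.5 mi
Delta 57.550°S, 39.172°E: 253.4 mi
Charlie 54.674°S, 38.804°E: 193.8 mi

Bravo, Echo, Alpha, Delta, Charlie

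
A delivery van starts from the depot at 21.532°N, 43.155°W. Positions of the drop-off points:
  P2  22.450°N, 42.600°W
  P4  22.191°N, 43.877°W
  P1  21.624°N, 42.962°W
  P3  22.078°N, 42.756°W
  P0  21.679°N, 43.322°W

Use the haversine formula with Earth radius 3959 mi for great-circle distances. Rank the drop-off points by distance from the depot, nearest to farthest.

P1, P0, P3, P4, P2

Distance from the depot at 21.532°N, 43.155°W to each:
P1 21.624°N, 42.962°W: 13.9 mi
P0 21.679°N, 43.322°W: 14.8 mi
P3 22.078°N, 42.756°W: 45.6 mi
P4 22.191°N, 43.877°W: 64.9 mi
P2 22.450°N, 42.600°W: 72.7 mi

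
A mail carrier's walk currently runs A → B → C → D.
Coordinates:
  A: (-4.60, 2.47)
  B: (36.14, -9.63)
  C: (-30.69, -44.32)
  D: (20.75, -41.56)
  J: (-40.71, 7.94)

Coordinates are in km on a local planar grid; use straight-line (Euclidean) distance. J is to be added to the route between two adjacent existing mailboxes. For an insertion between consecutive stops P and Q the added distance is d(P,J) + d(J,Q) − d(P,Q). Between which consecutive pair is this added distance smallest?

Added distance for inserting J between each consecutive pair:
A–B: 72.9 km
B–C: 56.7 km
C–D: 80.6 km
Smallest added distance is 56.7 km, inserting between B and C.

between B and C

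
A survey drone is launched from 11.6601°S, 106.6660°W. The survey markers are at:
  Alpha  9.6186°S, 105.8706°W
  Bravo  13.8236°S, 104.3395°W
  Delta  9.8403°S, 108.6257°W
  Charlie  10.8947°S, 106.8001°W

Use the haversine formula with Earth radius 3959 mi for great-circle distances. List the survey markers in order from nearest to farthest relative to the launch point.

Charlie, Alpha, Delta, Bravo

Computing each great-circle distance from 11.6601°S, 106.6660°W:
Charlie 10.8947°S, 106.8001°W: 53.7 mi
Alpha 9.6186°S, 105.8706°W: 151.0 mi
Delta 9.8403°S, 108.6257°W: 183.1 mi
Bravo 13.8236°S, 104.3395°W: 216.6 mi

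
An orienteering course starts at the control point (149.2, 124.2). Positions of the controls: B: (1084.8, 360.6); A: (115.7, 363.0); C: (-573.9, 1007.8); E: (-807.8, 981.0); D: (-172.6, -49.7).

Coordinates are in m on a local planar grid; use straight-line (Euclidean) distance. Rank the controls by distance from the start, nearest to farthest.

Computing each straight-line distance from (149.2, 124.2):
A (115.7, 363.0): 241.1 m
D (-172.6, -49.7): 365.8 m
B (1084.8, 360.6): 965.0 m
C (-573.9, 1007.8): 1141.8 m
E (-807.8, 981.0): 1284.5 m

A, D, B, C, E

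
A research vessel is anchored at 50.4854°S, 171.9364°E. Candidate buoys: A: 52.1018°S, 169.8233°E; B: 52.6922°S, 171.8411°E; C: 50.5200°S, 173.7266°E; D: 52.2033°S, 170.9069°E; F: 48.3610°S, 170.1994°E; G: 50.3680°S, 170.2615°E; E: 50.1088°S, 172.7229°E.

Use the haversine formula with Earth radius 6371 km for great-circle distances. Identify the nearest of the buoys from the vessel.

E

Distances from the vessel (50.4854°S, 171.9364°E):
E: 69.8 km
G: 119.4 km
C: 126.7 km
D: 204.0 km
A: 232.1 km
B: 245.5 km
F: 267.5 km
The nearest is E at 69.8 km.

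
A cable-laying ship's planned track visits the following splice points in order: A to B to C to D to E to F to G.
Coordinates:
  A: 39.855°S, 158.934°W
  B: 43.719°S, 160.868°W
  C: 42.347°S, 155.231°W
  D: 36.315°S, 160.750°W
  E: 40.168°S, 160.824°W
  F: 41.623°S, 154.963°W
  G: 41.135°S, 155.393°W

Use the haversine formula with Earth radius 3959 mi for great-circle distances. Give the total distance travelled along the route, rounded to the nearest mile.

1724 mi

Leg distances:
A→B: 285.0 mi  (cumulative 285.0 mi)
B→C: 300.0 mi  (cumulative 585.0 mi)
C→D: 510.4 mi  (cumulative 1095.3 mi)
D→E: 266.3 mi  (cumulative 1361.6 mi)
E→F: 322.1 mi  (cumulative 1683.7 mi)
F→G: 40.4 mi  (cumulative 1724.1 mi)
Total route length ≈ 1724 mi.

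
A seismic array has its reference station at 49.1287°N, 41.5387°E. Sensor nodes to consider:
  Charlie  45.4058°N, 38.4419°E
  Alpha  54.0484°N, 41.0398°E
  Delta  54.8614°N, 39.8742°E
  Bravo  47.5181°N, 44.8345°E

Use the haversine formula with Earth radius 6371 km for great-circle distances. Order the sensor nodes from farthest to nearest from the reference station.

Distances from the reference station:
Delta 54.8614°N, 39.8742°E: 647.5 km
Alpha 54.0484°N, 41.0398°E: 548.1 km
Charlie 45.4058°N, 38.4419°E: 475.3 km
Bravo 47.5181°N, 44.8345°E: 302.4 km

Delta, Alpha, Charlie, Bravo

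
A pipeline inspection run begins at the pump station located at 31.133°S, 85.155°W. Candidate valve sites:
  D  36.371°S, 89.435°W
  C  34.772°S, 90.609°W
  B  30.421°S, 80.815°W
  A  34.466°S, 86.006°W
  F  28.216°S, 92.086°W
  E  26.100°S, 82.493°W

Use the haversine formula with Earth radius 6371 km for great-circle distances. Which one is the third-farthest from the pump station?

C

Distances from the pump station (31.133°S, 85.155°W):
F: 743.8 km
D: 703.9 km
C: 650.0 km
E: 617.0 km
B: 422.1 km
A: 379.0 km
The third-farthest is C at 650.0 km.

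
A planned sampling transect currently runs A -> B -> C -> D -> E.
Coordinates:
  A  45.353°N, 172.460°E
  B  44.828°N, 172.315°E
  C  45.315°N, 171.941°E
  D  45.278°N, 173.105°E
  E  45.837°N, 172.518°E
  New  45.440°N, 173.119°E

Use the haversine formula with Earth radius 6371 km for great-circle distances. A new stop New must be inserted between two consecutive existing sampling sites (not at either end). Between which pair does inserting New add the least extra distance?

between D and E

Added distance for inserting New between each consecutive pair:
A–B: 85.7 km
B–C: 124.2 km
C–D: 20.0 km
D–E: 5.2 km
Smallest added distance is 5.2 km, inserting between D and E.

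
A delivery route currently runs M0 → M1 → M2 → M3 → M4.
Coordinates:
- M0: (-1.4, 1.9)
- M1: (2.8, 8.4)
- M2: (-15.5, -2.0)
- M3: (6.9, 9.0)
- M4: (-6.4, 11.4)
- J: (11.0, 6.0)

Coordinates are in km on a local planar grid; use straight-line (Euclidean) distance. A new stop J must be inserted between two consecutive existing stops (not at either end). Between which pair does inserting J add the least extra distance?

between M2 and M3

Added distance for inserting J between each consecutive pair:
M0–M1: 13.9 km
M1–M2: 15.2 km
M2–M3: 7.8 km
M3–M4: 9.8 km
Smallest added distance is 7.8 km, inserting between M2 and M3.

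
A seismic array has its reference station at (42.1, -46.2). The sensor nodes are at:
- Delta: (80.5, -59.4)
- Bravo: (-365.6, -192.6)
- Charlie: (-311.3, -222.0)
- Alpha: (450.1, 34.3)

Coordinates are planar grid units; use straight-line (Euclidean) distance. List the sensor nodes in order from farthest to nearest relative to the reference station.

Bravo, Alpha, Charlie, Delta

Distance from the reference station at (42.1, -46.2) to each:
Bravo (-365.6, -192.6): 433.2
Alpha (450.1, 34.3): 415.9
Charlie (-311.3, -222.0): 394.7
Delta (80.5, -59.4): 40.6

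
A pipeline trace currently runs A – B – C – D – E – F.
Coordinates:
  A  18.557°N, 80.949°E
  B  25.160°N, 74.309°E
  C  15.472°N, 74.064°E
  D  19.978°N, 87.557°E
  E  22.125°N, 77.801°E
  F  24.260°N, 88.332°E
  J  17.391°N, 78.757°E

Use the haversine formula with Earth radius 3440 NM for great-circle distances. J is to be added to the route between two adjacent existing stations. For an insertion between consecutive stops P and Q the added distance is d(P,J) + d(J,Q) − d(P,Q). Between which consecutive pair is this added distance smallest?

Added distance for inserting J between each consecutive pair:
A–B: 129.9 NM
B–C: 240.5 NM
C–D: 0.4 NM
D–E: 251.7 NM
E–F: 371.3 NM
Smallest added distance is 0.4 NM, inserting between C and D.

between C and D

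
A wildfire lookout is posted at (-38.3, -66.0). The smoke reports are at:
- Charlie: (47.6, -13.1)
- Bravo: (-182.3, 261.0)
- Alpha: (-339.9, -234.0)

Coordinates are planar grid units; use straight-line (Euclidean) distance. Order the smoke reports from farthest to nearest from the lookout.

Distance from the lookout at (-38.3, -66.0) to each:
Bravo (-182.3, 261.0): 357.3
Alpha (-339.9, -234.0): 345.2
Charlie (47.6, -13.1): 100.9

Bravo, Alpha, Charlie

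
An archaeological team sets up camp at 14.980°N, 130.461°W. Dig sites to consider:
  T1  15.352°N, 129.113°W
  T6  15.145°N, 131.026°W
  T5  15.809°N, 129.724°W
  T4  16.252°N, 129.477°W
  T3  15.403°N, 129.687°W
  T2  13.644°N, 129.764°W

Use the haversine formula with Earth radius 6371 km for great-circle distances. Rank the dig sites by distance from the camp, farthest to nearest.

T4, T2, T1, T5, T3, T6

Computing each great-circle distance from 14.980°N, 130.461°W:
T4 16.252°N, 129.477°W: 176.4 km
T2 13.644°N, 129.764°W: 166.5 km
T1 15.352°N, 129.113°W: 150.5 km
T5 15.809°N, 129.724°W: 121.4 km
T3 15.403°N, 129.687°W: 95.5 km
T6 15.145°N, 131.026°W: 63.4 km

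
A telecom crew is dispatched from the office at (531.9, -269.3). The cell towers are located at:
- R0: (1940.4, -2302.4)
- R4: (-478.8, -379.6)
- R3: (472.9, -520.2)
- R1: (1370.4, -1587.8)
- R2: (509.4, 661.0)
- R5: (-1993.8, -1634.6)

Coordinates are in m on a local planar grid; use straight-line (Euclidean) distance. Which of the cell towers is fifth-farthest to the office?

Distances from the office ((531.9, -269.3)):
R5: 2871.1 m
R0: 2473.3 m
R1: 1562.5 m
R4: 1016.7 m
R2: 930.6 m
R3: 257.7 m
The fifth-farthest is R2 at 930.6 m.

R2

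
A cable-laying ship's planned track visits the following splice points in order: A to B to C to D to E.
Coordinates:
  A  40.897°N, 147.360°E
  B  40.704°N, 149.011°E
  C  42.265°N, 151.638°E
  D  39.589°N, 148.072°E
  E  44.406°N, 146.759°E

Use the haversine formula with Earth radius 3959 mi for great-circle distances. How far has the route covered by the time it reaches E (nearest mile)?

863 mi

Leg distances:
A→B: 87.4 mi  (cumulative 87.4 mi)
B→C: 173.6 mi  (cumulative 260.9 mi)
C→D: 262.3 mi  (cumulative 523.3 mi)
D→E: 339.6 mi  (cumulative 862.9 mi)
Cumulative distance at E ≈ 863 mi.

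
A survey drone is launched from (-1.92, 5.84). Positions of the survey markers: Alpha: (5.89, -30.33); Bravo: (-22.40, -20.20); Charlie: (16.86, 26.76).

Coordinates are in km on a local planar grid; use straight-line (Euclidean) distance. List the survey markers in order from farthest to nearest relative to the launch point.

Distance from the launch point at (-1.92, 5.84) to each:
Alpha (5.89, -30.33): 37.0 km
Bravo (-22.40, -20.20): 33.1 km
Charlie (16.86, 26.76): 28.1 km

Alpha, Bravo, Charlie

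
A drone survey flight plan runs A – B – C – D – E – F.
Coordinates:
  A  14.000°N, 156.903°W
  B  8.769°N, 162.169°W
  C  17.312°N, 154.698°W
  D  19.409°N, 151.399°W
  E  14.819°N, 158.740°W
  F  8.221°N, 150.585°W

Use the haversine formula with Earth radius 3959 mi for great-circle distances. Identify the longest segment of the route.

B–C

Leg distances:
A→B: 507.7 mi
B→C: 775.1 mi
C→D: 260.4 mi
D→E: 579.2 mi
E→F: 715.8 mi
The longest leg is B–C at 775.1 mi.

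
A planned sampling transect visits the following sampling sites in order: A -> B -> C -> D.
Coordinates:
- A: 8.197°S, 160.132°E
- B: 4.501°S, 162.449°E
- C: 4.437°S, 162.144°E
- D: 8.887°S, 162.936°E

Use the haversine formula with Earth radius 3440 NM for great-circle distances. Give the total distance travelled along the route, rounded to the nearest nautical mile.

Leg distances:
A→B: 261.4 NM  (cumulative 261.4 NM)
B→C: 18.7 NM  (cumulative 280.1 NM)
C→D: 271.3 NM  (cumulative 551.4 NM)
Total route length ≈ 551 NM.

551 NM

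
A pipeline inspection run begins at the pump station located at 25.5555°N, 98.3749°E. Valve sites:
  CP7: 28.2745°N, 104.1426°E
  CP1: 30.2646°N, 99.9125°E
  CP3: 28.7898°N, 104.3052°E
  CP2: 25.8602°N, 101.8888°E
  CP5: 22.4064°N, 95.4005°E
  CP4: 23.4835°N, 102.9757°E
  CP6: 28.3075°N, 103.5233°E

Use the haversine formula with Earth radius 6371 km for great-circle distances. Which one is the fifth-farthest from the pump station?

Distance to each, sorted:
CP3: 687.9 km
CP7: 646.7 km
CP6: 595.0 km
CP1: 545.0 km
CP4: 519.3 km
CP5: 462.5 km
CP2: 353.7 km
The fifth-farthest is CP4 at 519.3 km.

CP4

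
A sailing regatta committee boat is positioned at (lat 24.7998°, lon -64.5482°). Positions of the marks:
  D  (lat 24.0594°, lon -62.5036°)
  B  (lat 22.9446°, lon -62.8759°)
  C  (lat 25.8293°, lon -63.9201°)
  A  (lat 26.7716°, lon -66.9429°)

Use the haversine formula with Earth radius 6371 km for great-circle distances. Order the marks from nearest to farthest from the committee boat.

Distances from the committee boat:
C (lat 25.8293°, lon -63.9201°): 130.7 km
D (lat 24.0594°, lon -62.5036°): 222.8 km
B (lat 22.9446°, lon -62.8759°): 267.3 km
A (lat 26.7716°, lon -66.9429°): 324.9 km

C, D, B, A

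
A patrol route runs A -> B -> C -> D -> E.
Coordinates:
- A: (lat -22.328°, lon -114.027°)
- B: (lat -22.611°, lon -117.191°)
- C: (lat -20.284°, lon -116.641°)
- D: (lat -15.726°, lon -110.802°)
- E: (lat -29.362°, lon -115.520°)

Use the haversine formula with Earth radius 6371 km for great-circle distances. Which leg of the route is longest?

Leg distances:
A→B: 326.6 km
B→C: 264.9 km
C→D: 798.7 km
D→E: 1591.3 km
The longest leg is D–E at 1591.3 km.

D–E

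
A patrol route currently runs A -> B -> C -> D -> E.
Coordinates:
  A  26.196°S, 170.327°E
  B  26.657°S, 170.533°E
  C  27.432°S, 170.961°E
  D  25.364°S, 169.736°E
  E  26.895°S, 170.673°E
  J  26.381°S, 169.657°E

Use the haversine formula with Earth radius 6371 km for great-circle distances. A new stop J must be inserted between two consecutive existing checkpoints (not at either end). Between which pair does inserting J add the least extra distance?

between C and D

Added distance for inserting J between each consecutive pair:
A–B: 107.1 km
B–C: 170.7 km
C–D: 27.3 km
D–E: 35.2 km
Smallest added distance is 27.3 km, inserting between C and D.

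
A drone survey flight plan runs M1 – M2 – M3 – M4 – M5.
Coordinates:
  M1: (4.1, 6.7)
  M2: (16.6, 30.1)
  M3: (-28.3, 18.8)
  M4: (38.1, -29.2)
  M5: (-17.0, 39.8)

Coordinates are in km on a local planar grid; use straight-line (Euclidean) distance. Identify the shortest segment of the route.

M1–M2

Leg distances:
M1→M2: 26.5 km
M2→M3: 46.3 km
M3→M4: 81.9 km
M4→M5: 88.3 km
The shortest leg is M1–M2 at 26.5 km.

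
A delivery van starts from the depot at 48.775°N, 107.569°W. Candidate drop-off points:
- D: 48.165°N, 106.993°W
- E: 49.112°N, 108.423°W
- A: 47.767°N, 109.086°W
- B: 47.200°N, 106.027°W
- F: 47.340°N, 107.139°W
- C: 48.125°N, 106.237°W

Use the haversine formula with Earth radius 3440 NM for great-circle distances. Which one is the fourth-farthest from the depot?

C

Distance to each, sorted:
B: 113.0 NM
F: 87.9 NM
A: 85.7 NM
C: 65.9 NM
D: 43.2 NM
E: 39.3 NM
The fourth-farthest is C at 65.9 NM.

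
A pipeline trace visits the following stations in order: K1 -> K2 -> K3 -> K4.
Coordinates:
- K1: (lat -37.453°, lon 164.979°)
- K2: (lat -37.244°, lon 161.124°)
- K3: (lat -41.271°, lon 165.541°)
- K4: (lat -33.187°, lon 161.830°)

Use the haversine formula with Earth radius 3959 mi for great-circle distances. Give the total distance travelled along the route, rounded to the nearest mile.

1172 mi

Leg distances:
K1→K2: 212.2 mi  (cumulative 212.2 mi)
K2→K3: 365.0 mi  (cumulative 577.2 mi)
K3→K4: 594.6 mi  (cumulative 1171.8 mi)
Total route length ≈ 1172 mi.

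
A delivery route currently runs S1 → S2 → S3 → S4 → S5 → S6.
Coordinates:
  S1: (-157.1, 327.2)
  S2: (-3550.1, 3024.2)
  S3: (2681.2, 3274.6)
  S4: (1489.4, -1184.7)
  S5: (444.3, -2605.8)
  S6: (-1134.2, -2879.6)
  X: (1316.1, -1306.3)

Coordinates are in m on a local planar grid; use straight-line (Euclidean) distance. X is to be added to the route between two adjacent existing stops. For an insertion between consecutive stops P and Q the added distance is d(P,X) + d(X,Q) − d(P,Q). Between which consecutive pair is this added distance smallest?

Added distance for inserting X between each consecutive pair:
S1–S2: 4379.5 m
S2–S3: 5057.7 m
S3–S4: 375.9 m
S4–S5: 12.5 m
S5–S6: 2874.7 m
Smallest added distance is 12.5 m, inserting between S4 and S5.

between S4 and S5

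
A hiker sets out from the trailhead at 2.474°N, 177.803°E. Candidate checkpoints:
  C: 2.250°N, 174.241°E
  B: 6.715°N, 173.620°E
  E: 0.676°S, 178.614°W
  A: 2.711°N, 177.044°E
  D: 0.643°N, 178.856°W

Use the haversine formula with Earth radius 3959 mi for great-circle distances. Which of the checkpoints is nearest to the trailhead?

Distance to each, sorted:
A: 54.9 mi
C: 246.4 mi
D: 263.2 mi
E: 329.6 mi
B: 410.9 mi
The nearest is A at 54.9 mi.

A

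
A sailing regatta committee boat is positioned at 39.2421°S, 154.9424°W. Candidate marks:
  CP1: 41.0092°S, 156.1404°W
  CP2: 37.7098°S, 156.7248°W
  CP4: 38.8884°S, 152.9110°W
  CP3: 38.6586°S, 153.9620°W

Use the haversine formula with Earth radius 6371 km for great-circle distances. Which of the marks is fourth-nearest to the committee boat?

Distances from the committee boat (39.2421°S, 154.9424°W):
CP3: 106.8 km
CP4: 179.7 km
CP1: 221.3 km
CP2: 230.4 km
The fourth-nearest is CP2 at 230.4 km.

CP2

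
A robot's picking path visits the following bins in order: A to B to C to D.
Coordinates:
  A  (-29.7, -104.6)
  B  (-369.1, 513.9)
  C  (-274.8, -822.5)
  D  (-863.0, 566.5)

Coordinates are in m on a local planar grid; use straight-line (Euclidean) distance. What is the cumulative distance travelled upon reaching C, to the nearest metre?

Leg distances:
A→B: 705.5 m  (cumulative 705.5 m)
B→C: 1339.7 m  (cumulative 2045.2 m)
Cumulative distance at C ≈ 2045 m.

2045 m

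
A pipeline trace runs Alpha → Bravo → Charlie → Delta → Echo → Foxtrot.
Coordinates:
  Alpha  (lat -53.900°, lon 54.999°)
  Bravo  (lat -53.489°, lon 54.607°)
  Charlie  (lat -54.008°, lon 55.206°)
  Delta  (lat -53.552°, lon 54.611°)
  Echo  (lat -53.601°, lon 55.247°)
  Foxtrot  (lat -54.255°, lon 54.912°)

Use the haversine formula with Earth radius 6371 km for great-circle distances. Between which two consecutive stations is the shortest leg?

Delta–Echo

Leg distances:
Alpha→Bravo: 52.5 km
Bravo→Charlie: 69.9 km
Charlie→Delta: 64.0 km
Delta→Echo: 42.3 km
Echo→Foxtrot: 76.0 km
The shortest leg is Delta–Echo at 42.3 km.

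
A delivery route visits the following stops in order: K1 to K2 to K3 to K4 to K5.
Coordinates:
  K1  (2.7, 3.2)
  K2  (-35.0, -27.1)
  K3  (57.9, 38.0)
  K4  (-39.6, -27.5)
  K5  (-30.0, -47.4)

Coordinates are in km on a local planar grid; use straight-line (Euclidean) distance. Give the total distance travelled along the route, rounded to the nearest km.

Leg distances:
K1→K2: 48.4 km  (cumulative 48.4 km)
K2→K3: 113.4 km  (cumulative 161.8 km)
K3→K4: 117.5 km  (cumulative 279.3 km)
K4→K5: 22.1 km  (cumulative 301.4 km)
Total route length ≈ 301 km.

301 km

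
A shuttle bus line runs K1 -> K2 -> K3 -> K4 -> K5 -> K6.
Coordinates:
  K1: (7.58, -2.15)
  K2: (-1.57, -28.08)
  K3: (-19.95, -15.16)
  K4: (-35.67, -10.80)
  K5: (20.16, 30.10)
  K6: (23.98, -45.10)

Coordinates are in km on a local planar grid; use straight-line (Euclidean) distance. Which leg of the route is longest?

K5–K6

Leg distances:
K1→K2: 27.5 km
K2→K3: 22.5 km
K3→K4: 16.3 km
K4→K5: 69.2 km
K5→K6: 75.3 km
The longest leg is K5–K6 at 75.3 km.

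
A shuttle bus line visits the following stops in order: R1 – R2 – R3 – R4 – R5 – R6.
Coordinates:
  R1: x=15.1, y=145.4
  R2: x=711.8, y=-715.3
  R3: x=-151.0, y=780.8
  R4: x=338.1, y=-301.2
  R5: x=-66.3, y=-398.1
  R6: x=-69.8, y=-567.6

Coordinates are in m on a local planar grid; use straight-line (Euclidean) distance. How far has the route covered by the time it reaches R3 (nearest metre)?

Leg distances:
R1→R2: 1107.3 m  (cumulative 1107.3 m)
R2→R3: 1727.1 m  (cumulative 2834.4 m)
Cumulative distance at R3 ≈ 2834 m.

2834 m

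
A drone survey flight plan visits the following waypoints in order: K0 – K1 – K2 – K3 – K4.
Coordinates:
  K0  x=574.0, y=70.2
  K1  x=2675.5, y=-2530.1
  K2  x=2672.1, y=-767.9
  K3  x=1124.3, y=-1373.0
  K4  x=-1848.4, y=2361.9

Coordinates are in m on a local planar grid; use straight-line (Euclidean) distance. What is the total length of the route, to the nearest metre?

Leg distances:
K0→K1: 3343.3 m  (cumulative 3343.3 m)
K1→K2: 1762.2 m  (cumulative 5105.5 m)
K2→K3: 1661.9 m  (cumulative 6767.4 m)
K3→K4: 4773.5 m  (cumulative 11540.9 m)
Total route length ≈ 11541 m.

11541 m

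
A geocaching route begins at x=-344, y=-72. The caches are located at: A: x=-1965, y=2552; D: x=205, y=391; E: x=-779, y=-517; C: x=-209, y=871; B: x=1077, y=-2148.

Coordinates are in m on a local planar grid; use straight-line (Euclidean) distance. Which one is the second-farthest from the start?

B

Distance to each, sorted:
A: 3084.3 m
B: 2515.8 m
C: 952.6 m
D: 718.2 m
E: 622.3 m
The second-farthest is B at 2515.8 m.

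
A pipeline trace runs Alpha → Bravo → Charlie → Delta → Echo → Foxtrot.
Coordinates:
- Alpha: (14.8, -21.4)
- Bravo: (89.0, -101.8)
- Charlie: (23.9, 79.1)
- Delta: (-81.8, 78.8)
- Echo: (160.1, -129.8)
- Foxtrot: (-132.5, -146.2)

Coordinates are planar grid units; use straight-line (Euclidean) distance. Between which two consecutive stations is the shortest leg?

Leg distances:
Alpha→Bravo: 109.4
Bravo→Charlie: 192.3
Charlie→Delta: 105.7
Delta→Echo: 319.4
Echo→Foxtrot: 293.1
The shortest leg is Charlie–Delta at 105.7.

Charlie–Delta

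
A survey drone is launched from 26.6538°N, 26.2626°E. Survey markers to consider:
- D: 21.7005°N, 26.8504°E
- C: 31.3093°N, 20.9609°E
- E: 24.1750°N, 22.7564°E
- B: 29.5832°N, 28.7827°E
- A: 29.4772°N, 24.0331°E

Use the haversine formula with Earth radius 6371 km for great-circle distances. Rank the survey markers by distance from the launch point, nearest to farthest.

A, B, E, D, C

Computing each great-circle distance from 26.6538°N, 26.2626°E:
A 29.4772°N, 24.0331°E: 382.6 km
B 29.5832°N, 28.7827°E: 408.9 km
E 24.1750°N, 22.7564°E: 447.1 km
D 21.7005°N, 26.8504°E: 554.0 km
C 31.3093°N, 20.9609°E: 730.5 km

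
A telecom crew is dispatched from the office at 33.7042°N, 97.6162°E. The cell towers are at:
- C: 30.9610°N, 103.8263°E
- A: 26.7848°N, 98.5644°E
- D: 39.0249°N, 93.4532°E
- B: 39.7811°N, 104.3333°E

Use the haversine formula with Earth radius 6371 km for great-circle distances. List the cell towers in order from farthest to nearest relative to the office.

B, A, D, C

Distance from the office at 33.7042°N, 97.6162°E to each:
B 39.7811°N, 104.3333°E: 902.1 km
A 26.7848°N, 98.5644°E: 774.8 km
D 39.0249°N, 93.4532°E: 699.1 km
C 30.9610°N, 103.8263°E: 658.2 km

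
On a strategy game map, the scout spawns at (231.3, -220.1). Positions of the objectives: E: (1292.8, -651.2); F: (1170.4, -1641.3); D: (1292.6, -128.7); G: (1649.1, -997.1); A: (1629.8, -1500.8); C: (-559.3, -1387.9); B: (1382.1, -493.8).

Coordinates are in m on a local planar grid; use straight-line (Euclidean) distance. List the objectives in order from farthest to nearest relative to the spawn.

Computing each straight-line distance from (231.3, -220.1):
A (1629.8, -1500.8): 1896.3 m
F (1170.4, -1641.3): 1703.4 m
G (1649.1, -997.1): 1616.8 m
C (-559.3, -1387.9): 1410.3 m
B (1382.1, -493.8): 1182.9 m
E (1292.8, -651.2): 1145.7 m
D (1292.6, -128.7): 1065.2 m

A, F, G, C, B, E, D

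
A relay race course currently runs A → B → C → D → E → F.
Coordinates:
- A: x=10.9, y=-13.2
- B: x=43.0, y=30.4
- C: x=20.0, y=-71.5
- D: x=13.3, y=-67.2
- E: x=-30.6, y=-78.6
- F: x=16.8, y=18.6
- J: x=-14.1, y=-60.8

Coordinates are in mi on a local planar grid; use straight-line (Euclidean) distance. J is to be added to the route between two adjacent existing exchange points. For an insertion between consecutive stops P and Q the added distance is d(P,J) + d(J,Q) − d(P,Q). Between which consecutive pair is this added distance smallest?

between E and F

Added distance for inserting J between each consecutive pair:
A–B: 107.2 mi
B–C: 38.9 mi
C–D: 55.9 mi
D–E: 7.1 mi
E–F: 1.3 mi
Smallest added distance is 1.3 mi, inserting between E and F.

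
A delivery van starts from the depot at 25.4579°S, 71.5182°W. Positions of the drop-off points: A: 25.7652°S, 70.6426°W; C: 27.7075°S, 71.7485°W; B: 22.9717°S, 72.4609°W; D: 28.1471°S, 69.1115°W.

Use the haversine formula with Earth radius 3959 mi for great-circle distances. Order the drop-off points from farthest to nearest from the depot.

Distances from the depot:
D 28.1471°S, 69.1115°W: 237.8 mi
B 22.9717°S, 72.4609°W: 181.8 mi
C 27.7075°S, 71.7485°W: 156.1 mi
A 25.7652°S, 70.6426°W: 58.5 mi

D, B, C, A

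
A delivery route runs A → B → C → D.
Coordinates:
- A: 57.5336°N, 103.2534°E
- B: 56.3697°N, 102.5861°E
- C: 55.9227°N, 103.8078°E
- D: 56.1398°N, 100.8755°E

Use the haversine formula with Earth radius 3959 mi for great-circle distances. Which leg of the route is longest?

C–D

Leg distances:
A→B: 84.3 mi
B→C: 56.3 mi
C→D: 114.2 mi
The longest leg is C–D at 114.2 mi.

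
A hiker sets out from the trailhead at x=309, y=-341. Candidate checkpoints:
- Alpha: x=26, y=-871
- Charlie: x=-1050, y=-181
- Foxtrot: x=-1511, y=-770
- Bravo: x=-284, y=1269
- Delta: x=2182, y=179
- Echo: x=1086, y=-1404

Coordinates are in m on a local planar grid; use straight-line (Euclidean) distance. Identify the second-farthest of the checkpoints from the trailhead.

Distances from the trailhead (x=309, y=-341):
Delta: 1943.8 m
Foxtrot: 1869.9 m
Bravo: 1715.7 m
Charlie: 1368.4 m
Echo: 1316.7 m
Alpha: 600.8 m
The second-farthest is Foxtrot at 1869.9 m.

Foxtrot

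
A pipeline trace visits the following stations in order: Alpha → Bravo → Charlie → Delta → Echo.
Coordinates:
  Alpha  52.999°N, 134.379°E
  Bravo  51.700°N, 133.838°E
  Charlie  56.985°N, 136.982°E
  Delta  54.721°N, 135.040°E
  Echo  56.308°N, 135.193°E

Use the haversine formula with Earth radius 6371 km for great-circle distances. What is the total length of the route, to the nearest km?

1227 km

Leg distances:
Alpha→Bravo: 149.0 km  (cumulative 149.0 km)
Bravo→Charlie: 621.8 km  (cumulative 770.9 km)
Charlie→Delta: 279.4 km  (cumulative 1050.3 km)
Delta→Echo: 176.7 km  (cumulative 1227.0 km)
Total route length ≈ 1227 km.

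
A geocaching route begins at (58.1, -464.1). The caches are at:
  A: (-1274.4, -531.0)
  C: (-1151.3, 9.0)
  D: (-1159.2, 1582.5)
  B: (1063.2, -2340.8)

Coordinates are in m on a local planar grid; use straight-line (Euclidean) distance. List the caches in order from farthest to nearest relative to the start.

Distances from the start:
D (-1159.2, 1582.5): 2381.3 m
B (1063.2, -2340.8): 2128.9 m
A (-1274.4, -531.0): 1334.2 m
C (-1151.3, 9.0): 1298.6 m

D, B, A, C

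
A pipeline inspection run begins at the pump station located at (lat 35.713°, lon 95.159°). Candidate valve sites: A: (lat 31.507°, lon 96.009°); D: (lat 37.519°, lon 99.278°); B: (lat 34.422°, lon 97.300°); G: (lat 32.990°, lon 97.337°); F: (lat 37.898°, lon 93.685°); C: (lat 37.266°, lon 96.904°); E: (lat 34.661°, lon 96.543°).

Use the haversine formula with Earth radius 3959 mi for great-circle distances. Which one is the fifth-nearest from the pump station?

Distance to each, sorted:
E: 106.7 mi
C: 144.6 mi
B: 150.4 mi
F: 171.6 mi
G: 225.5 mi
D: 260.3 mi
A: 294.7 mi
The fifth-nearest is G at 225.5 mi.

G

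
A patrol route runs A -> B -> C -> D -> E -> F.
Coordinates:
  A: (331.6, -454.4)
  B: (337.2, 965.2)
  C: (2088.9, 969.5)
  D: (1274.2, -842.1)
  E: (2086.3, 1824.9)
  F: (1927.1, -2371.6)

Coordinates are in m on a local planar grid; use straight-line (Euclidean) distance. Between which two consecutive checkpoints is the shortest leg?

Leg distances:
A→B: 1419.6 m
B→C: 1751.7 m
C→D: 1986.4 m
D→E: 2787.9 m
E→F: 4199.5 m
The shortest leg is A–B at 1419.6 m.

A–B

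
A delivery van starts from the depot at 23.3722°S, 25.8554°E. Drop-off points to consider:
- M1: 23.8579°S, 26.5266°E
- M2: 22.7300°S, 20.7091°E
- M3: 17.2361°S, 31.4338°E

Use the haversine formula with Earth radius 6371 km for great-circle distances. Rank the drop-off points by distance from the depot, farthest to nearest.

M3, M2, M1

Computing each great-circle distance from 23.3722°S, 25.8554°E:
M3 17.2361°S, 31.4338°E: 896.4 km
M2 22.7300°S, 20.7091°E: 531.3 km
M1 23.8579°S, 26.5266°E: 87.1 km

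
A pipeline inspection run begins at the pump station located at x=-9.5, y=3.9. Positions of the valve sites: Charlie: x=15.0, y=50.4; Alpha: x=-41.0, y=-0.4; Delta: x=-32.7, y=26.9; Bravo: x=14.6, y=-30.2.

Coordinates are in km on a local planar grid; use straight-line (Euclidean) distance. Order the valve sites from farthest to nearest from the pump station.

Charlie, Bravo, Delta, Alpha

Distances from the pump station:
Charlie x=15.0, y=50.4: 52.6 km
Bravo x=14.6, y=-30.2: 41.8 km
Delta x=-32.7, y=26.9: 32.7 km
Alpha x=-41.0, y=-0.4: 31.8 km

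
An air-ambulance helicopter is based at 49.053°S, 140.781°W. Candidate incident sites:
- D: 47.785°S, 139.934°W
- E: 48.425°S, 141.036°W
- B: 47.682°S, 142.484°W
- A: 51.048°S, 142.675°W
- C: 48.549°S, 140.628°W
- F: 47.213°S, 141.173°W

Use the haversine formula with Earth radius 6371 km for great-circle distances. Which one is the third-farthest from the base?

B

Distances from the base (49.053°S, 140.781°W):
A: 259.8 km
F: 206.7 km
B: 197.6 km
D: 154.2 km
E: 72.3 km
C: 57.2 km
The third-farthest is B at 197.6 km.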